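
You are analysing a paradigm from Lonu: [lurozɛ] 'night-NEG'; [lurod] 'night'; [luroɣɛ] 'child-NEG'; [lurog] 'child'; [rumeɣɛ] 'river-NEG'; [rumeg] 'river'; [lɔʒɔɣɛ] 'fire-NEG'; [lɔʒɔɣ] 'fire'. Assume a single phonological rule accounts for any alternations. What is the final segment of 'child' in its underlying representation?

/g/

The stem for 'child' ends in [ɣ] in [luroɣɛ] but [g] in [lurog].
If /ɣ/ were underlying and a rule turned it into [g] in isolation, 'fire' would also alternate; but it has [ɣ] in both [lɔʒɔɣɛ] and [lɔʒɔɣ].
The alternation reflects intervocalic spirantization: voiced stops become fricatives between vowels. /g/ is underlying.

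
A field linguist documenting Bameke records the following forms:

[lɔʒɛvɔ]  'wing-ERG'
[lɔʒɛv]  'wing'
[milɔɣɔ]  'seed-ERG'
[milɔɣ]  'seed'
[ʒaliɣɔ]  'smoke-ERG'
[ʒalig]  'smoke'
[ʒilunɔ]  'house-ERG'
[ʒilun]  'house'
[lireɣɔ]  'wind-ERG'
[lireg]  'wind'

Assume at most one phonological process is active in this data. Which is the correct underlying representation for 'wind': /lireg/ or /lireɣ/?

The stem for 'wind' ends in [ɣ] in [lireɣɔ] but [g] in [lireg].
Compare 'seed', with invariant [ɣ] in [milɔɣɔ] and [milɔɣ]: an analysis with underlying /ɣ/ and a rule producing [g] in isolation would wrongly predict alternation here too.
Therefore /g/ is basic and [ɣ] is derived by intervocalic spirantization (voiced stops become fricatives between vowels).

/lireg/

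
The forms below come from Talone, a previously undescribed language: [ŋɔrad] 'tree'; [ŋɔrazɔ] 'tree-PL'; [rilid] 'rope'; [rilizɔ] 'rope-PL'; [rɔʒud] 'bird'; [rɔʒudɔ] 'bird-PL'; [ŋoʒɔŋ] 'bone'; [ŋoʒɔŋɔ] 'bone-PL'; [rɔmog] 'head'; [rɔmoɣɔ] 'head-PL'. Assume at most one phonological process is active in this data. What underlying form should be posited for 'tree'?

/ŋɔraz/

In [ŋɔrad] and [ŋɔrazɔ] the final segment of 'tree' alternates: [d] ~ [z].
The stem 'bird' ([rɔʒud], [rɔʒudɔ]) shows [d] unchanged in both environments, so [d] cannot be basic with [z] derived before the PL suffix.
Therefore /z/ is basic and [d] is derived by word-final hardening (voiced fricatives become stops word-finally).
So 'tree' = /ŋɔraz/.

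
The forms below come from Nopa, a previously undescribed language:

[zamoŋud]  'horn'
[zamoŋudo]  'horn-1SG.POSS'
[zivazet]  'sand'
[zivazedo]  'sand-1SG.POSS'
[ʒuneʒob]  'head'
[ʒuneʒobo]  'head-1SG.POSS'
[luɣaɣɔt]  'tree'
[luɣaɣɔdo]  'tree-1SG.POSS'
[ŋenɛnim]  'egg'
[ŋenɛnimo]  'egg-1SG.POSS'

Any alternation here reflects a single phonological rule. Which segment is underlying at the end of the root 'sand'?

The root 'sand' surfaces as [zivazet] and [zivazedo], with a stem-final [t] ~ [d] alternation.
But 'horn' keeps [d] in both environments ([zamoŋud], [zamoŋudo]), so there is no rule changing /d/ to [t] in isolation.
Therefore /t/ is basic and [d] is derived by intervocalic voicing (voiceless stops become voiced between vowels).

/t/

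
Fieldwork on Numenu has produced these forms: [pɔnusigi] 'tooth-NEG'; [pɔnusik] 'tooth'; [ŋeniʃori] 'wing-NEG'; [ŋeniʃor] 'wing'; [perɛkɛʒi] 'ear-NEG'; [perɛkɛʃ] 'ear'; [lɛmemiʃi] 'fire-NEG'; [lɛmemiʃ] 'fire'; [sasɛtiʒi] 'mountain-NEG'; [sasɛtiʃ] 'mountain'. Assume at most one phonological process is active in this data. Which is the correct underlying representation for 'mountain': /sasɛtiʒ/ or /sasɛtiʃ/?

/sasɛtiʒ/

The stem for 'mountain' ends in [ʒ] in [sasɛtiʒi] but [ʃ] in [sasɛtiʃ].
But 'fire' keeps [ʃ] in both environments ([lɛmemiʃi], [lɛmemiʃ]), so there is no rule changing /ʃ/ to [ʒ] before the NEG suffix.
Therefore /ʒ/ is basic and [ʃ] is derived by word-final obstruent devoicing (voiced obstruents become voiceless word-finally).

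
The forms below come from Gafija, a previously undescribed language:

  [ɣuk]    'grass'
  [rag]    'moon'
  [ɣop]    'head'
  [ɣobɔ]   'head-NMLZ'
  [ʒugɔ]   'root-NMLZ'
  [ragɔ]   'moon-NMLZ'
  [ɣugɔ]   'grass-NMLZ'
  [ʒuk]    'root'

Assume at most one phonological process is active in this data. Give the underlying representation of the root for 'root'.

The stem for 'root' ends in [g] in [ʒugɔ] but [k] in [ʒuk].
But 'moon' keeps [g] in both environments ([ragɔ], [rag]), so there is no rule changing /g/ to [k] in isolation.
Therefore /k/ is basic and [g] is derived by intervocalic voicing (voiceless stops become voiced between vowels).

/ʒuk/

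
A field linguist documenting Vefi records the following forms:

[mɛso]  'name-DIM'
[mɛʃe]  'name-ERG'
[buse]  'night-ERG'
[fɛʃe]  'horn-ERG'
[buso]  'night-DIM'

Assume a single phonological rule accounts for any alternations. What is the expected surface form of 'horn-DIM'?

[fɛso]

'name' shows [s] ~ [ʃ] at the end of the stem ([mɛso] vs [mɛʃe]).
If /s/ were underlying and a rule turned it into [ʃ] before the ERG suffix, 'night' would also alternate; but it has [s] in both [buso] and [buse].
The alternation reflects depalatalization: palato-alveolar /ʃ/ becomes [s] when no front vowel follows. /ʃ/ is underlying.
From [fɛʃe] the stem 'horn' is /fɛʃ/; when no front vowel follows this yields [fɛso].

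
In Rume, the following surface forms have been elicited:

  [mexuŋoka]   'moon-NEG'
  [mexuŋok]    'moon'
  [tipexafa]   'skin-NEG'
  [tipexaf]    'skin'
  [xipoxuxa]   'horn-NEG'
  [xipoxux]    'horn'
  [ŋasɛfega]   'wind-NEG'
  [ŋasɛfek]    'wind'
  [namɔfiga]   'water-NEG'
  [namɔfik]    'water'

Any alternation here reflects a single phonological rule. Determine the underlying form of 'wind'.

In [ŋasɛfega] and [ŋasɛfek] the final segment of 'wind' alternates: [g] ~ [k].
The stem 'moon' ([mexuŋoka], [mexuŋok]) shows [k] unchanged in both environments, so [k] cannot be basic with [g] derived before the NEG suffix.
So /g/ is underlying, and a rule of word-final obstruent devoicing — voiced obstruents become voiceless word-finally — gives [k].
So 'wind' = /ŋasɛfeg/.

/ŋasɛfeg/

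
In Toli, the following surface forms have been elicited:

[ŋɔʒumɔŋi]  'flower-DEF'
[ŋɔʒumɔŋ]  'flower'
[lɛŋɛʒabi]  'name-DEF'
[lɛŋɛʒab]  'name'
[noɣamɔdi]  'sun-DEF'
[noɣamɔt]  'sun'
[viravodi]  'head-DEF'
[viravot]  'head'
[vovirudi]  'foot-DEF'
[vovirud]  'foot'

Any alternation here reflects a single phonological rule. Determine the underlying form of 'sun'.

The root 'sun' surfaces as [noɣamɔdi] and [noɣamɔt], with a stem-final [d] ~ [t] alternation.
If /d/ were underlying and a rule turned it into [t] in isolation, 'foot' would also alternate; but it has [d] in both [vovirudi] and [vovirud].
The alternation reflects intervocalic voicing: voiceless stops become voiced between vowels. /t/ is underlying.
Hence 'sun' is /noɣamɔt/ underlyingly.

/noɣamɔt/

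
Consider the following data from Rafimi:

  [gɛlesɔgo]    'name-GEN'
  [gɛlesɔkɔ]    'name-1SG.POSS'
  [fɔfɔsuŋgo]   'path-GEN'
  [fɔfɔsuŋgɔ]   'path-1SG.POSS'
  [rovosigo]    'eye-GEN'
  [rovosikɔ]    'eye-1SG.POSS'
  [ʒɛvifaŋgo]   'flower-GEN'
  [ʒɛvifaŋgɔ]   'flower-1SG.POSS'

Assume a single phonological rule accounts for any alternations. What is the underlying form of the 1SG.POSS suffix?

/-kɔ/

The 1SG.POSS morpheme has two allomorphs, [-gɔ] and [-kɔ].
The GEN suffix, which begins with [g], is invariant after every stem; so [g] is not altered by any rule here.
The 1SG.POSS suffix is therefore /-kɔ/ underlyingly, with post-nasal voicing: voiceless stops become voiced after a nasal.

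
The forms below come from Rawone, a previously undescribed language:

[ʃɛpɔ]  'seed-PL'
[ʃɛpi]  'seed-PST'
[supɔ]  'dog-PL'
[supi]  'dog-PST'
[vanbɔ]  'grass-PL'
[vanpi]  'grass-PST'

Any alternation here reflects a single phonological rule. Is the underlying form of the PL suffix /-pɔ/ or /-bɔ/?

/-bɔ/

The PL suffix surfaces as [-bɔ] and [-pɔ], depending on the final segment of the stem.
The PST suffix, which begins with [p], is invariant after every stem; so [p] is not altered by any rule here.
So the underlying form is /-bɔ/, and voiced stops become voiceless after a vowel.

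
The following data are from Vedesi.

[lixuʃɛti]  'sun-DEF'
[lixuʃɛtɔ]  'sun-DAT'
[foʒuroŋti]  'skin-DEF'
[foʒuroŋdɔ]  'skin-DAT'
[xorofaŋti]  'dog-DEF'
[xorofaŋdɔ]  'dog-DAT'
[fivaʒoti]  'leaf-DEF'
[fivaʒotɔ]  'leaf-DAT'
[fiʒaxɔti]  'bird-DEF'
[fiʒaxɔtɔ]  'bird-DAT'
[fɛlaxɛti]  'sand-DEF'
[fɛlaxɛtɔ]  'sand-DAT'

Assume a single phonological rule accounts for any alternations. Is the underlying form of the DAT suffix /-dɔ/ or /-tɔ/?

/-dɔ/

The DAT morpheme has two allomorphs, [-dɔ] and [-tɔ].
The DEF suffix, which begins with [t], is invariant after every stem; so [t] is not altered by any rule here.
The DAT suffix is therefore /-dɔ/ underlyingly, with post-vocalic devoicing: voiced stops become voiceless after a vowel.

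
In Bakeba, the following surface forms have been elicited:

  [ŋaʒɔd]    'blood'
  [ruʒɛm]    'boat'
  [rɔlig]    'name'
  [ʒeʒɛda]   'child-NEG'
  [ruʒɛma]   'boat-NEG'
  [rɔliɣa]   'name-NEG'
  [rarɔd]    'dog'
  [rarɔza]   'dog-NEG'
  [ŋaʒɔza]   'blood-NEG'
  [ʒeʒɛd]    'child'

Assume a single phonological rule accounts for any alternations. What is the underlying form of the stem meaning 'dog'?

The root 'dog' surfaces as [rarɔd] and [rarɔza], with a stem-final [d] ~ [z] alternation.
Compare 'child', with invariant [d] in [ʒeʒɛd] and [ʒeʒɛda]: an analysis with underlying /d/ and a rule producing [z] before the NEG suffix would wrongly predict alternation here too.
So /z/ is underlying, and a rule of word-final hardening — voiced fricatives become stops word-finally — gives [d].

/rarɔz/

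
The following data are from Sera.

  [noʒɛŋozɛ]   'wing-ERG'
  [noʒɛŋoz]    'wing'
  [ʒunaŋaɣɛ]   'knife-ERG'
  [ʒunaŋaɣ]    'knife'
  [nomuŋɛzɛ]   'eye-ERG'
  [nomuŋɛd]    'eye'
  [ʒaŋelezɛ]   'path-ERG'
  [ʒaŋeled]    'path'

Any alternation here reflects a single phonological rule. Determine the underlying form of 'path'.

In [ʒaŋelezɛ] and [ʒaŋeled] the final segment of 'path' alternates: [z] ~ [d].
Compare 'wing', with invariant [z] in [noʒɛŋozɛ] and [noʒɛŋoz]: an analysis with underlying /z/ and a rule producing [d] in isolation would wrongly predict alternation here too.
Therefore /d/ is basic and [z] is derived by intervocalic spirantization (voiced stops become fricatives between vowels).

/ʒaŋeled/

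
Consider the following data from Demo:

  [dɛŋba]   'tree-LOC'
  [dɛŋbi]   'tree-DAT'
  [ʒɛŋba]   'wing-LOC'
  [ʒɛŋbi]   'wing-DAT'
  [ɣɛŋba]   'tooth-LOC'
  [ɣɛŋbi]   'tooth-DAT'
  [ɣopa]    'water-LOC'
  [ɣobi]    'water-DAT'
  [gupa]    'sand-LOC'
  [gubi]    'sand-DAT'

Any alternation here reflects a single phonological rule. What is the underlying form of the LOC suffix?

The LOC suffix surfaces as [-ba] and [-pa], depending on the final segment of the stem.
The DAT suffix, which begins with [b], is invariant after every stem; so [b] is not altered by any rule here.
So the underlying form is /-pa/, and voiceless stops become voiced after a nasal.

/-pa/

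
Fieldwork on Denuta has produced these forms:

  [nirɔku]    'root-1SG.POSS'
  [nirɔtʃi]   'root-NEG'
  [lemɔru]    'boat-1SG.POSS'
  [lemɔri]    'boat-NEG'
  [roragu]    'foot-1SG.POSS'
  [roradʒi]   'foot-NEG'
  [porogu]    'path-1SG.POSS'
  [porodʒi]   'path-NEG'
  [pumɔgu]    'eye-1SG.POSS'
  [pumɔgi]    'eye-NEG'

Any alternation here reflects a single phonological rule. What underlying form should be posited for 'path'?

'path' shows [g] ~ [dʒ] at the end of the stem ([porogu] vs [porodʒi]).
If /g/ were underlying and a rule turned it into [dʒ] before the NEG suffix, 'eye' would also alternate; but it has [g] in both [pumɔgu] and [pumɔgi].
Therefore /dʒ/ is basic and [g] is derived by depalatalization (palato-alveolar /tʃ/ and /dʒ/ become [k] and [g] when no front vowel follows).
The underlying form of 'path' is therefore /porodʒ/.

/porodʒ/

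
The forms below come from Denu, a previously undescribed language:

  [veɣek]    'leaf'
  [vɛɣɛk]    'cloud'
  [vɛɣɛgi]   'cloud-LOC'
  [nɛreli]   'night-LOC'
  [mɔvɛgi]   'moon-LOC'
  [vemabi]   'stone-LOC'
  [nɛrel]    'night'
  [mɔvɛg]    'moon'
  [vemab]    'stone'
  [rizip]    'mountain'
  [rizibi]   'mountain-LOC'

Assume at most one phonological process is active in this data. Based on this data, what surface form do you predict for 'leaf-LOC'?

[veɣegi]

The stem for 'cloud' ends in [k] in [vɛɣɛk] but [g] in [vɛɣɛgi].
The stem 'moon' ([mɔvɛg], [mɔvɛgi]) shows [g] unchanged in both environments, so [g] cannot be basic with [k] derived in isolation.
The alternation reflects intervocalic voicing: voiceless stops become voiced between vowels. /k/ is underlying.
The one attested form of 'leaf', [veɣek], shows underlying /veɣek/. Applying the same rule between vowels gives [veɣegi].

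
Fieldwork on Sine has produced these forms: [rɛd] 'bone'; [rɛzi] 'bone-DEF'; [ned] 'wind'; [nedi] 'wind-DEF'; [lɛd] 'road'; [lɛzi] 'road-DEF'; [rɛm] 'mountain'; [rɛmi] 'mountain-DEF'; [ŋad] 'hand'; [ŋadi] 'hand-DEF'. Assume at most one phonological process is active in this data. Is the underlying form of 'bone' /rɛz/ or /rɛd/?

The root 'bone' surfaces as [rɛd] and [rɛzi], with a stem-final [d] ~ [z] alternation.
The stem 'hand' ([ŋad], [ŋadi]) shows [d] unchanged in both environments, so [d] cannot be basic with [z] derived before the DEF suffix.
The alternation reflects word-final hardening: voiced fricatives become stops word-finally. /z/ is underlying.

/rɛz/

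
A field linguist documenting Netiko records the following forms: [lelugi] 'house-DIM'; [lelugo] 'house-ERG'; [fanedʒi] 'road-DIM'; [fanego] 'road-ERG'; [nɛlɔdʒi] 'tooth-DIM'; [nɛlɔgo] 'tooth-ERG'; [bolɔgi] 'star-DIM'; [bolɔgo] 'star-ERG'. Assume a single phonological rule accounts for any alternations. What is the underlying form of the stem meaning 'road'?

'road' shows [dʒ] ~ [g] at the end of the stem ([fanedʒi] vs [fanego]).
Compare 'house', with invariant [g] in [lelugi] and [lelugo]: an analysis with underlying /g/ and a rule producing [dʒ] before the DIM suffix would wrongly predict alternation here too.
Therefore /dʒ/ is basic and [g] is derived by depalatalization (palato-alveolar /dʒ/ becomes [g] when no front vowel follows).
So 'road' = /fanedʒ/.

/fanedʒ/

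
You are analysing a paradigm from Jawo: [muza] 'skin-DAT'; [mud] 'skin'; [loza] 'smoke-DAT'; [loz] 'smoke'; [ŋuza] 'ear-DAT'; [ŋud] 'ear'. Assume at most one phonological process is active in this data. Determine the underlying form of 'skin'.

/mud/

The stem for 'skin' ends in [z] in [muza] but [d] in [mud].
If /z/ were underlying and a rule turned it into [d] in isolation, 'smoke' would also alternate; but it has [z] in both [loza] and [loz].
Therefore /d/ is basic and [z] is derived by intervocalic spirantization (voiced stops become fricatives between vowels).
The underlying form of 'skin' is therefore /mud/.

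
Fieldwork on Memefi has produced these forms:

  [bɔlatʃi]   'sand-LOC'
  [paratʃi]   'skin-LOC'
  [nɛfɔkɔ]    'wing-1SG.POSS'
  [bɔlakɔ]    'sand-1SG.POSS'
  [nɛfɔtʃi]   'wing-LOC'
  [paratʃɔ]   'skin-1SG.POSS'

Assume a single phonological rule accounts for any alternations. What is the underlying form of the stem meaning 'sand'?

In [bɔlatʃi] and [bɔlakɔ] the final segment of 'sand' alternates: [tʃ] ~ [k].
Compare 'skin', with invariant [tʃ] in [paratʃi] and [paratʃɔ]: an analysis with underlying /tʃ/ and a rule producing [k] before the 1SG.POSS suffix would wrongly predict alternation here too.
So /k/ is underlying, and a rule of palatalization before a front vowel — /k/ becomes palato-alveolar [tʃ] before a front vowel — gives [tʃ].
The underlying form of 'sand' is therefore /bɔlak/.

/bɔlak/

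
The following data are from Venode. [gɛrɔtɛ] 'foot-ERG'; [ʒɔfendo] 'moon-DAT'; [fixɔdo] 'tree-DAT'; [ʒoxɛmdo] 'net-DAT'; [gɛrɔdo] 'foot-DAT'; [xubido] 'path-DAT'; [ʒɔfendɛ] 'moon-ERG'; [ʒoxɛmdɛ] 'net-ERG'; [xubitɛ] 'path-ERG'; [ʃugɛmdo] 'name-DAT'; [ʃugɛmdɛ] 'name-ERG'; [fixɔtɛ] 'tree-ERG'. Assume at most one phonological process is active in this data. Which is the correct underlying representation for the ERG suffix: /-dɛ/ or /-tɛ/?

The ERG morpheme has two allomorphs, [-dɛ] and [-tɛ].
The DAT suffix, which begins with [d], is invariant after every stem; so [d] is not altered by any rule here.
The ERG suffix is therefore /-tɛ/ underlyingly, with post-nasal voicing: voiceless stops become voiced after a nasal.

/-tɛ/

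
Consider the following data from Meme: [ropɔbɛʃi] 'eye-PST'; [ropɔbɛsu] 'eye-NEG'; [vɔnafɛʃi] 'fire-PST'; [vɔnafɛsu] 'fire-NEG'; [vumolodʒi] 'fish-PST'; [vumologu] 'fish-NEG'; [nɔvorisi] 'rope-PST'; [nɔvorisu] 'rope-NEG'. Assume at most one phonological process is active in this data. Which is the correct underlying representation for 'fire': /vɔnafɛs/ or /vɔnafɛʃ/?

'fire' shows [ʃ] ~ [s] at the end of the stem ([vɔnafɛʃi] vs [vɔnafɛsu]).
But 'rope' keeps [s] in both environments ([nɔvorisi], [nɔvorisu]), so there is no rule changing /s/ to [ʃ] before the PST suffix.
Therefore /ʃ/ is basic and [s] is derived by depalatalization (palato-alveolar /dʒ/ and /ʃ/ become [g] and [s] when no front vowel follows).

/vɔnafɛʃ/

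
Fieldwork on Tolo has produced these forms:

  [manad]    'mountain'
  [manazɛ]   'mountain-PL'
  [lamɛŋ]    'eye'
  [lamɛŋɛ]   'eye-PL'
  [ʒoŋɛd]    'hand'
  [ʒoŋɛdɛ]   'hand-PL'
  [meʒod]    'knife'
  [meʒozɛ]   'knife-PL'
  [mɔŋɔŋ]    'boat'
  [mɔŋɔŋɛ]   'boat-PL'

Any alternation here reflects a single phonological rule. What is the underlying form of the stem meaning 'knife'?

The root 'knife' surfaces as [meʒod] and [meʒozɛ], with a stem-final [d] ~ [z] alternation.
But 'hand' keeps [d] in both environments ([ʒoŋɛd], [ʒoŋɛdɛ]), so there is no rule changing /d/ to [z] before the PL suffix.
So /z/ is underlying, and a rule of word-final hardening — voiced fricatives become stops word-finally — gives [d].
Hence 'knife' is /meʒoz/ underlyingly.

/meʒoz/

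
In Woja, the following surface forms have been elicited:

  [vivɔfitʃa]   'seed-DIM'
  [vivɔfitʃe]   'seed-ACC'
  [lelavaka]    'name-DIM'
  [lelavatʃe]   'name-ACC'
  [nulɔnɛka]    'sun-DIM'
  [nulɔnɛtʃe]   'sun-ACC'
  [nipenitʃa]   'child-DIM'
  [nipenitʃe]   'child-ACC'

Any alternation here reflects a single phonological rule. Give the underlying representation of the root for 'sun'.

/nulɔnɛk/

'sun' shows [k] ~ [tʃ] at the end of the stem ([nulɔnɛka] vs [nulɔnɛtʃe]).
Compare 'seed', with invariant [tʃ] in [vivɔfitʃa] and [vivɔfitʃe]: an analysis with underlying /tʃ/ and a rule producing [k] before the DIM suffix would wrongly predict alternation here too.
The alternation reflects palatalization before a front vowel: /k/ becomes palato-alveolar [tʃ] before a front vowel. /k/ is underlying.
The underlying form of 'sun' is therefore /nulɔnɛk/.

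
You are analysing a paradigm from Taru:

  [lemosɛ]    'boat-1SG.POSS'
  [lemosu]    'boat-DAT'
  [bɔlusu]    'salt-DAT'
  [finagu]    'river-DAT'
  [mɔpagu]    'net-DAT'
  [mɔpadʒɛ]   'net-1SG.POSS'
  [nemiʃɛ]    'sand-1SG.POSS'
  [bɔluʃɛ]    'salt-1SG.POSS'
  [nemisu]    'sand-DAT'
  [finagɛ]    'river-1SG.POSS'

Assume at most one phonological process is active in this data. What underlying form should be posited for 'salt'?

The root 'salt' surfaces as [bɔlusu] and [bɔluʃɛ], with a stem-final [s] ~ [ʃ] alternation.
Compare 'boat', with invariant [s] in [lemosu] and [lemosɛ]: an analysis with underlying /s/ and a rule producing [ʃ] before the 1SG.POSS suffix would wrongly predict alternation here too.
So /ʃ/ is underlying, and a rule of depalatalization — palato-alveolar /dʒ/ and /ʃ/ become [g] and [s] when no front vowel follows — gives [s].

/bɔluʃ/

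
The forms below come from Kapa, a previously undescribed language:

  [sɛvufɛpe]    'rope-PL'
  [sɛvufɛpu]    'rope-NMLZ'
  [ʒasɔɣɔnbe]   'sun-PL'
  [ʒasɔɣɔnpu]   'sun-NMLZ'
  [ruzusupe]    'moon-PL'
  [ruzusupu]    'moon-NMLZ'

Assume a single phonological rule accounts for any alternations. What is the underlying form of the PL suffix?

/-be/

The PL suffix surfaces as [-be] and [-pe], depending on the final segment of the stem.
The NMLZ suffix, which begins with [p], is invariant after every stem; so [p] is not altered by any rule here.
So the underlying form is /-be/, and voiced stops become voiceless after a vowel.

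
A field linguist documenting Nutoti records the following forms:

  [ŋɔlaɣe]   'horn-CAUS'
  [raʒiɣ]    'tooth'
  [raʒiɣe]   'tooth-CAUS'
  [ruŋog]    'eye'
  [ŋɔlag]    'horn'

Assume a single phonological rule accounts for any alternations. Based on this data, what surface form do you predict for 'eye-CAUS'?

'horn' shows [g] ~ [ɣ] at the end of the stem ([ŋɔlag] vs [ŋɔlaɣe]).
The stem 'tooth' ([raʒiɣ], [raʒiɣe]) shows [ɣ] unchanged in both environments, so [ɣ] cannot be basic with [g] derived in isolation.
The alternation reflects intervocalic spirantization: voiced stops become fricatives between vowels. /g/ is underlying.
The one attested form of 'eye', [ruŋog], shows underlying /ruŋog/. Applying the same rule between vowels gives [ruŋoɣe].

[ruŋoɣe]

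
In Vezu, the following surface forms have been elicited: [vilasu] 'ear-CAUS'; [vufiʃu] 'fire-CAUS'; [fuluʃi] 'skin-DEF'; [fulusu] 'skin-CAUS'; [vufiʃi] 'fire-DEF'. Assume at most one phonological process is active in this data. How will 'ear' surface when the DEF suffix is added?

[vilaʃi]

The stem for 'skin' ends in [s] in [fulusu] but [ʃ] in [fuluʃi].
Compare 'fire', with invariant [ʃ] in [vufiʃu] and [vufiʃi]: an analysis with underlying /ʃ/ and a rule producing [s] before the CAUS suffix would wrongly predict alternation here too.
So /s/ is underlying, and a rule of palatalization before a front vowel — /s/ becomes palato-alveolar [ʃ] before a front vowel — gives [ʃ].
From [vilasu] the stem 'ear' is /vilas/; before a front vowel this yields [vilaʃi].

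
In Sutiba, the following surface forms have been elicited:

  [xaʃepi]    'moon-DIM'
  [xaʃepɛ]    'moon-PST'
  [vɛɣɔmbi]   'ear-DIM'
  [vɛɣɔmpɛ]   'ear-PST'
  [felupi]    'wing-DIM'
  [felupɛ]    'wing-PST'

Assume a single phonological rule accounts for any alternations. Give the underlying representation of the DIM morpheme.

The DIM morpheme has two allomorphs, [-bi] and [-pi].
The PST suffix, which begins with [p], is invariant after every stem; so [p] is not altered by any rule here.
The DIM suffix is therefore /-bi/ underlyingly, with post-vocalic devoicing: voiced stops become voiceless after a vowel.

/-bi/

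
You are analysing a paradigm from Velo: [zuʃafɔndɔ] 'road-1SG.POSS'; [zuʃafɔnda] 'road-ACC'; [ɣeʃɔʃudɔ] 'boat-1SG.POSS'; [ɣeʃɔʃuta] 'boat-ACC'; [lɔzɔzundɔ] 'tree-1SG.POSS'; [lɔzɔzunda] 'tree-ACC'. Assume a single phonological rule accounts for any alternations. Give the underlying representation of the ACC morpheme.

The ACC morpheme has two allomorphs, [-da] and [-ta].
The 1SG.POSS suffix, which begins with [d], is invariant after every stem; so [d] is not altered by any rule here.
So the underlying form is /-ta/, and voiceless stops become voiced after a nasal.

/-ta/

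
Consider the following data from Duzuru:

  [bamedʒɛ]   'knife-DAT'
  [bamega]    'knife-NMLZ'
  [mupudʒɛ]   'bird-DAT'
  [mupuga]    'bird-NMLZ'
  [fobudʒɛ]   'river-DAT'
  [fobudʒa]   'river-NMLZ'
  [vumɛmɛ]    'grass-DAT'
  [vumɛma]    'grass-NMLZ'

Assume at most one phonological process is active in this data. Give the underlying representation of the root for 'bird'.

/mupug/

'bird' shows [dʒ] ~ [g] at the end of the stem ([mupudʒɛ] vs [mupuga]).
The stem 'river' ([fobudʒɛ], [fobudʒa]) shows [dʒ] unchanged in both environments, so [dʒ] cannot be basic with [g] derived before the NMLZ suffix.
The underlying segment must be /g/; /g/ becomes palato-alveolar [dʒ] before a front vowel, yielding [dʒ] there.
Hence 'bird' is /mupug/ underlyingly.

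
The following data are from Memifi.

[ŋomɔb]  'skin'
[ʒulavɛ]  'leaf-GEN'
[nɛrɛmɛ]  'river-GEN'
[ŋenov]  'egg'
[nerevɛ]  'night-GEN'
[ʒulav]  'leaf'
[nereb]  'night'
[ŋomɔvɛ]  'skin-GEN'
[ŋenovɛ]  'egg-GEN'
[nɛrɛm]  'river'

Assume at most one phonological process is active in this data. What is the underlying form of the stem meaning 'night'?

/nereb/

In [nereb] and [nerevɛ] the final segment of 'night' alternates: [b] ~ [v].
Compare 'egg', with invariant [v] in [ŋenov] and [ŋenovɛ]: an analysis with underlying /v/ and a rule producing [b] in isolation would wrongly predict alternation here too.
So /b/ is underlying, and a rule of intervocalic spirantization — voiced stops become fricatives between vowels — gives [v].
Hence 'night' is /nereb/ underlyingly.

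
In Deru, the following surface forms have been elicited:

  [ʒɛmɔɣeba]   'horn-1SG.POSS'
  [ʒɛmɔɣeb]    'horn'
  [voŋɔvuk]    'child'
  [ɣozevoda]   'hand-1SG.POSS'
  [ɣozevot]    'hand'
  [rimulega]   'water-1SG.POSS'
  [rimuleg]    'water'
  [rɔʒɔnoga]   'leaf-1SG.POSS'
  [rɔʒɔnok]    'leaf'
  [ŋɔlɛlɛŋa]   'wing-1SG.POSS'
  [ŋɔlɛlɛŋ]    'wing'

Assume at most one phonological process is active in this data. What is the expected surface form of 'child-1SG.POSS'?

[voŋɔvuga]

'leaf' shows [g] ~ [k] at the end of the stem ([rɔʒɔnoga] vs [rɔʒɔnok]).
If /g/ were underlying and a rule turned it into [k] in isolation, 'water' would also alternate; but it has [g] in both [rimulega] and [rimuleg].
The underlying segment must be /k/; voiceless stops become voiced between vowels, yielding [g] there.
From [voŋɔvuk] the stem 'child' is /voŋɔvuk/; between vowels this yields [voŋɔvuga].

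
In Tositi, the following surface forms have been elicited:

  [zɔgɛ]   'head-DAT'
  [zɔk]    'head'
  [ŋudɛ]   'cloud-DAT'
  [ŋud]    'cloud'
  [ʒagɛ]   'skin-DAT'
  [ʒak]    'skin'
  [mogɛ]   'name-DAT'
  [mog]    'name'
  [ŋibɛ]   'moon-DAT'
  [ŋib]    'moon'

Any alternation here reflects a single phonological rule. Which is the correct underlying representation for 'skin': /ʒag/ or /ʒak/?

/ʒak/

'skin' shows [g] ~ [k] at the end of the stem ([ʒagɛ] vs [ʒak]).
Compare 'name', with invariant [g] in [mogɛ] and [mog]: an analysis with underlying /g/ and a rule producing [k] in isolation would wrongly predict alternation here too.
So /k/ is underlying, and a rule of intervocalic voicing — voiceless stops become voiced between vowels — gives [g].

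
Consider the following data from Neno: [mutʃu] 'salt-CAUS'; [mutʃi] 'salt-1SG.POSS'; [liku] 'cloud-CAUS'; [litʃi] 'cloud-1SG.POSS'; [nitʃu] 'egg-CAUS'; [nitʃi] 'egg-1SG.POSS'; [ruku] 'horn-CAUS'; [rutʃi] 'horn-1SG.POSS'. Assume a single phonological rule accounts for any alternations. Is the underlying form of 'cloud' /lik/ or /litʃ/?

The root 'cloud' surfaces as [liku] and [litʃi], with a stem-final [k] ~ [tʃ] alternation.
If /tʃ/ were underlying and a rule turned it into [k] before the CAUS suffix, 'egg' would also alternate; but it has [tʃ] in both [nitʃu] and [nitʃi].
The underlying segment must be /k/; /k/ becomes palato-alveolar [tʃ] before a front vowel, yielding [tʃ] there.

/lik/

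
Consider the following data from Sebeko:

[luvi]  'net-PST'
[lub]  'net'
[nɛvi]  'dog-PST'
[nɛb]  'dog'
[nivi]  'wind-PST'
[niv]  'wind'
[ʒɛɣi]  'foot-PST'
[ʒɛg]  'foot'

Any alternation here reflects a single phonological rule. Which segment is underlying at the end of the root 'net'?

/b/

'net' shows [v] ~ [b] at the end of the stem ([luvi] vs [lub]).
But 'wind' keeps [v] in both environments ([nivi], [niv]), so there is no rule changing /v/ to [b] in isolation.
The alternation reflects intervocalic spirantization: voiced stops become fricatives between vowels. /b/ is underlying.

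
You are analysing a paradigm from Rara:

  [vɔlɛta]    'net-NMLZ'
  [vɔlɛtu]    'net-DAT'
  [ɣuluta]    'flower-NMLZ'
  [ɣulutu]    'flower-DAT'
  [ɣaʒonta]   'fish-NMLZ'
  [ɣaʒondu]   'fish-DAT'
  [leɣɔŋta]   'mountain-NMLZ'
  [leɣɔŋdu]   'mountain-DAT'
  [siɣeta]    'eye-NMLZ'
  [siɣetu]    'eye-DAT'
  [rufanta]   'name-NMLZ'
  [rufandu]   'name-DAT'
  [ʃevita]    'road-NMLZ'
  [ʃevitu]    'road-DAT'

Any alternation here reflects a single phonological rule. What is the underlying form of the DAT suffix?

/-du/

The DAT morpheme has two allomorphs, [-du] and [-tu].
The NMLZ suffix, which begins with [t], is invariant after every stem; so [t] is not altered by any rule here.
So the underlying form is /-du/, and voiced stops become voiceless after a vowel.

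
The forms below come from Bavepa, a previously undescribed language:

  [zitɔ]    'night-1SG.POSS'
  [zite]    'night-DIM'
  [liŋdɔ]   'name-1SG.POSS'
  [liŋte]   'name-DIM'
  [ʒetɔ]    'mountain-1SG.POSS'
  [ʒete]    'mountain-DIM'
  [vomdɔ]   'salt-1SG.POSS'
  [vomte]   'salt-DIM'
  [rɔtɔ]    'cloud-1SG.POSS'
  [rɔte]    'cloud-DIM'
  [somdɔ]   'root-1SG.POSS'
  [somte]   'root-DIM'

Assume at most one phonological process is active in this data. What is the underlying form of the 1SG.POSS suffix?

/-dɔ/

The 1SG.POSS suffix surfaces as [-dɔ] and [-tɔ], depending on the final segment of the stem.
The DIM suffix, which begins with [t], is invariant after every stem; so [t] is not altered by any rule here.
So the underlying form is /-dɔ/, and voiced stops become voiceless after a vowel.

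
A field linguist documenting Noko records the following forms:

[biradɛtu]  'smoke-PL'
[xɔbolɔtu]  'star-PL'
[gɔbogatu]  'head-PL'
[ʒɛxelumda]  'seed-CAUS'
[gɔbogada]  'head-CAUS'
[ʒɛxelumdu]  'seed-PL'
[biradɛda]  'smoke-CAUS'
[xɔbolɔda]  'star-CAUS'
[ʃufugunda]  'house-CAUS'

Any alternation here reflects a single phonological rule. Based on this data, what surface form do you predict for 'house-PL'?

[ʃufugundu]

The PL suffix surfaces as [-du] and [-tu], depending on the final segment of the stem.
The CAUS suffix, which begins with [d], is invariant after every stem; so [d] is not altered by any rule here.
So the underlying form is /-tu/, and voiceless stops become voiced after a nasal.
After 'house', which ends in a nasal, the suffix surfaces as [-du], giving [ʃufugundu].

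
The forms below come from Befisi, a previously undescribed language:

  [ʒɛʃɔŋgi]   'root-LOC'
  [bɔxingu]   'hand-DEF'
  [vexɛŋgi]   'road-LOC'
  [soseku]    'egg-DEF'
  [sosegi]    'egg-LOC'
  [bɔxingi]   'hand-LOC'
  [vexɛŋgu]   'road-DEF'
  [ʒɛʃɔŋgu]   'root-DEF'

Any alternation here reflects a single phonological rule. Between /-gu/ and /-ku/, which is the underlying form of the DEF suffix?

The DEF morpheme has two allomorphs, [-gu] and [-ku].
The LOC suffix, which begins with [g], is invariant after every stem; so [g] is not altered by any rule here.
So the underlying form is /-ku/, and voiceless stops become voiced after a nasal.

/-ku/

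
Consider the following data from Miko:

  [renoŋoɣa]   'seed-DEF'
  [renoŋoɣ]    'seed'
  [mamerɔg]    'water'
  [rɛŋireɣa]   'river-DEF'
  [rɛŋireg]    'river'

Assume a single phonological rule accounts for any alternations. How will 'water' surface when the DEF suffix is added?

[mamerɔɣa]

The stem for 'river' ends in [ɣ] in [rɛŋireɣa] but [g] in [rɛŋireg].
If /ɣ/ were underlying and a rule turned it into [g] in isolation, 'seed' would also alternate; but it has [ɣ] in both [renoŋoɣa] and [renoŋoɣ].
So /g/ is underlying, and a rule of intervocalic spirantization — voiced stops become fricatives between vowels — gives [ɣ].
The one attested form of 'water', [mamerɔg], shows underlying /mamerɔg/. Applying the same rule between vowels gives [mamerɔɣa].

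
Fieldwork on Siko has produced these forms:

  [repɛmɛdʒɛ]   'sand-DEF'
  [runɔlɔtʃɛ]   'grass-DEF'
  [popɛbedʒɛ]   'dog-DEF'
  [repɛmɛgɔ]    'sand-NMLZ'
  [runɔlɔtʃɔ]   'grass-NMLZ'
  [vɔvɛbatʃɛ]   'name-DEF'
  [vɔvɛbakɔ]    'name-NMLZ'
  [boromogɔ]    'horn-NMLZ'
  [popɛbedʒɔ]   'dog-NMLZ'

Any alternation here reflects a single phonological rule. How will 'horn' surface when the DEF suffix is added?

[boromodʒɛ]

'sand' shows [dʒ] ~ [g] at the end of the stem ([repɛmɛdʒɛ] vs [repɛmɛgɔ]).
The stem 'dog' ([popɛbedʒɛ], [popɛbedʒɔ]) shows [dʒ] unchanged in both environments, so [dʒ] cannot be basic with [g] derived before the NMLZ suffix.
The alternation reflects palatalization before a front vowel: /k/ and /g/ become palato-alveolar [tʃ] and [dʒ] before a front vowel. /g/ is underlying.
The one attested form of 'horn', [boromogɔ], shows underlying /boromog/. Applying the same rule before a front vowel gives [boromodʒɛ].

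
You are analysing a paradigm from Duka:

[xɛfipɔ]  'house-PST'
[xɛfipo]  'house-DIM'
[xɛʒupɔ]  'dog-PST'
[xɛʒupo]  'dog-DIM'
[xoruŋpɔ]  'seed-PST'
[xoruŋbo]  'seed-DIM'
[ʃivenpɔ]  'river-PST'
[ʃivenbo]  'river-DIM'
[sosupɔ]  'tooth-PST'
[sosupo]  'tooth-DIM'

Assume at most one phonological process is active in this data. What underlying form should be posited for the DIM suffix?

/-bo/

The DIM suffix surfaces as [-bo] and [-po], depending on the final segment of the stem.
By contrast the PST suffix keeps its initial [p] throughout — that segment must be underlying.
So the underlying form is /-bo/, and voiced stops become voiceless after a vowel.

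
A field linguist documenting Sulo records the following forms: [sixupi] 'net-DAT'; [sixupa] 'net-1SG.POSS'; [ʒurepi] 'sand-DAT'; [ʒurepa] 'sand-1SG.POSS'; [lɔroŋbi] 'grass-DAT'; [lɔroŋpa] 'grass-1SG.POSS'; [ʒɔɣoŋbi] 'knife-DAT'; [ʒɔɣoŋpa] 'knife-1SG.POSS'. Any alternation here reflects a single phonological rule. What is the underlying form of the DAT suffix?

/-bi/

The DAT suffix surfaces as [-bi] and [-pi], depending on the final segment of the stem.
The 1SG.POSS suffix, which begins with [p], is invariant after every stem; so [p] is not altered by any rule here.
The DAT suffix is therefore /-bi/ underlyingly, with post-vocalic devoicing: voiced stops become voiceless after a vowel.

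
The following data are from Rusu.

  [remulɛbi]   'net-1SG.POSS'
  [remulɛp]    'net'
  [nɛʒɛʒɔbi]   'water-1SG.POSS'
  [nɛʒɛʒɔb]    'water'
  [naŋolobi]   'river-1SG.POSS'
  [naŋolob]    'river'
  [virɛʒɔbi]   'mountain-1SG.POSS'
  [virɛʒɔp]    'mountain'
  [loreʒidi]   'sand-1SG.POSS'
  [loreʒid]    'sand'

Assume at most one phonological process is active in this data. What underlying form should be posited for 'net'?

In [remulɛbi] and [remulɛp] the final segment of 'net' alternates: [b] ~ [p].
If /b/ were underlying and a rule turned it into [p] in isolation, 'water' would also alternate; but it has [b] in both [nɛʒɛʒɔbi] and [nɛʒɛʒɔb].
The alternation reflects intervocalic voicing: voiceless stops become voiced between vowels. /p/ is underlying.
Hence 'net' is /remulɛp/ underlyingly.

/remulɛp/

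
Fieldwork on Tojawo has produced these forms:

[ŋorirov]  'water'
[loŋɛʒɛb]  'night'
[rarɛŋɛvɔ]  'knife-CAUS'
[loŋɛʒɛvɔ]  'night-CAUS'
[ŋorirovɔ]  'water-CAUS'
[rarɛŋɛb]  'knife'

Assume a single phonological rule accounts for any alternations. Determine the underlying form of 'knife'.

'knife' shows [b] ~ [v] at the end of the stem ([rarɛŋɛb] vs [rarɛŋɛvɔ]).
If /v/ were underlying and a rule turned it into [b] in isolation, 'water' would also alternate; but it has [v] in both [ŋorirov] and [ŋorirovɔ].
Therefore /b/ is basic and [v] is derived by intervocalic spirantization (voiced stops become fricatives between vowels).

/rarɛŋɛb/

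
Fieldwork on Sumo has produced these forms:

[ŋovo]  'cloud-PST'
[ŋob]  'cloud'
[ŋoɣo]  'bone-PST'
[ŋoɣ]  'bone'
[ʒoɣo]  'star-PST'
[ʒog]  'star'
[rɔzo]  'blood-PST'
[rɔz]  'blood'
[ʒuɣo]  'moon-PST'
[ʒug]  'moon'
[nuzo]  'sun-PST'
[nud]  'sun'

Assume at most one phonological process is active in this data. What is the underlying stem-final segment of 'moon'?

/g/

The stem for 'moon' ends in [ɣ] in [ʒuɣo] but [g] in [ʒug].
The stem 'bone' ([ŋoɣo], [ŋoɣ]) shows [ɣ] unchanged in both environments, so [ɣ] cannot be basic with [g] derived in isolation.
The alternation reflects intervocalic spirantization: voiced stops become fricatives between vowels. /g/ is underlying.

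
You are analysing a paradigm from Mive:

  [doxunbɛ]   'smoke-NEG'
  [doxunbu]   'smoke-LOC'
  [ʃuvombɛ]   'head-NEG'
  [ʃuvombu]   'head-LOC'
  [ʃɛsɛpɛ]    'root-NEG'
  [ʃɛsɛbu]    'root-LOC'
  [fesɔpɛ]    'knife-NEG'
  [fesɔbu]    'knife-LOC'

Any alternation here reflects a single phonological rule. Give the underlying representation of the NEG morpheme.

/-pɛ/

The NEG morpheme has two allomorphs, [-bɛ] and [-pɛ].
The LOC suffix, which begins with [b], is invariant after every stem; so [b] is not altered by any rule here.
The NEG suffix is therefore /-pɛ/ underlyingly, with post-nasal voicing: voiceless stops become voiced after a nasal.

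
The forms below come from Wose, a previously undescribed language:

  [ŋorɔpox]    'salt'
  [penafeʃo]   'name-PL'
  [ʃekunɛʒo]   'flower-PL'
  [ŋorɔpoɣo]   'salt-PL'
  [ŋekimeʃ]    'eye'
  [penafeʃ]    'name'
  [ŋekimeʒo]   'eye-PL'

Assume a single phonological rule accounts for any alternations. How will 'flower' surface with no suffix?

[ʃekunɛʃ]

The stem for 'eye' ends in [ʃ] in [ŋekimeʃ] but [ʒ] in [ŋekimeʒo].
The stem 'name' ([penafeʃ], [penafeʃo]) shows [ʃ] unchanged in both environments, so [ʃ] cannot be basic with [ʒ] derived before the PL suffix.
Therefore /ʒ/ is basic and [ʃ] is derived by word-final obstruent devoicing (voiced obstruents become voiceless word-finally).
The one attested form of 'flower', [ʃekunɛʒo], shows underlying /ʃekunɛʒ/. Applying the same rule word-finally gives [ʃekunɛʃ].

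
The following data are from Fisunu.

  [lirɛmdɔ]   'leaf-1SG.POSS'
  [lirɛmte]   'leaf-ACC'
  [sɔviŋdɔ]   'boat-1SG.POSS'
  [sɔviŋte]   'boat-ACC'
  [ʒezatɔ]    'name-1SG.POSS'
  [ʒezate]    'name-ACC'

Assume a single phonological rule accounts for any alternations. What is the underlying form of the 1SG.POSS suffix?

The 1SG.POSS suffix surfaces as [-dɔ] and [-tɔ], depending on the final segment of the stem.
The ACC suffix, which begins with [t], is invariant after every stem; so [t] is not altered by any rule here.
The 1SG.POSS suffix is therefore /-dɔ/ underlyingly, with post-vocalic devoicing: voiced stops become voiceless after a vowel.

/-dɔ/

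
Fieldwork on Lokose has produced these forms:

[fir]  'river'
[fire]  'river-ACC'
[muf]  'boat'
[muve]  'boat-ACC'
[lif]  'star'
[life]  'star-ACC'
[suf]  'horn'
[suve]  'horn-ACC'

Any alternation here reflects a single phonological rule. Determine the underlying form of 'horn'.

The root 'horn' surfaces as [suf] and [suve], with a stem-final [f] ~ [v] alternation.
Compare 'star', with invariant [f] in [lif] and [life]: an analysis with underlying /f/ and a rule producing [v] before the ACC suffix would wrongly predict alternation here too.
Therefore /v/ is basic and [f] is derived by word-final obstruent devoicing (voiced obstruents become voiceless word-finally).
Hence 'horn' is /suv/ underlyingly.

/suv/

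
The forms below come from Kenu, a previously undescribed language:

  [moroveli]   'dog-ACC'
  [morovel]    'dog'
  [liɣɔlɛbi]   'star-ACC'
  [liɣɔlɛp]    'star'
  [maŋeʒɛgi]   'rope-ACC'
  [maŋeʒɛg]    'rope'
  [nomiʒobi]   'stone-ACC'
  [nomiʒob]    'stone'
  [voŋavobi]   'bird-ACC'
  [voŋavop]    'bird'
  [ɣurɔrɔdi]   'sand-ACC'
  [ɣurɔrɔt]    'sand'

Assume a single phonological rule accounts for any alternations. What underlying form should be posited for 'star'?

'star' shows [b] ~ [p] at the end of the stem ([liɣɔlɛbi] vs [liɣɔlɛp]).
The stem 'stone' ([nomiʒobi], [nomiʒob]) shows [b] unchanged in both environments, so [b] cannot be basic with [p] derived in isolation.
The alternation reflects intervocalic voicing: voiceless stops become voiced between vowels. /p/ is underlying.
Hence 'star' is /liɣɔlɛp/ underlyingly.

/liɣɔlɛp/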